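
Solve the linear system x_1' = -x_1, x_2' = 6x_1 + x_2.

Coefficient matrix A = [[-1, 0], [6, 1]].
Characteristic polynomial det(A - λI) = λ^2 - 1 = 0.
Eigenvalues λ = 1, -1.
For λ=1: (A-λI) row 1 is [-2, 0], so an eigenvector is (0, 1).
For λ=-1: (A-λI) row 2 is [6, 2], so an eigenvector is (1, -3).
General solution: K_1e^(t)(0,1) + K_2e^(-t)(1,-3).

x_1(t) = K_2e^(-t), x_2(t) = K_1e^(t) - 3K_2e^(-t)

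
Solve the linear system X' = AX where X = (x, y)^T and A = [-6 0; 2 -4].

x(t) = K_2e^(-6t), y(t) = K_1e^(-4t) - K_2e^(-6t)

Coefficient matrix A = [[-6, 0], [2, -4]].
Characteristic polynomial det(A - λI) = λ^2 + 10λ + 24 = 0.
Eigenvalues λ = -4, -6.
For λ=-4: (A-λI) row 1 is [-2, 0], so an eigenvector is (0, 1).
For λ=-6: (A-λI) row 2 is [2, 2], so an eigenvector is (1, -1).
General solution: K_1e^(-4t)(0,1) + K_2e^(-6t)(1,-1).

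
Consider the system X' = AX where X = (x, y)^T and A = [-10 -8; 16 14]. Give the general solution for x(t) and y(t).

x(t) = c_1e^(6t) + c_2e^(-2t), y(t) = -2c_1e^(6t) - c_2e^(-2t)

Coefficient matrix A = [[-10, -8], [16, 14]].
Characteristic polynomial det(A - λI) = λ^2 - 4λ - 12 = 0.
Eigenvalues λ = 6, -2.
For λ=6: (A-λI) row 1 is [-16, -8], so an eigenvector is (1, -2).
For λ=-2: (A-λI) row 1 is [-8, -8], so an eigenvector is (1, -1).
General solution: c_1e^(6t)(1,-2) + c_2e^(-2t)(1,-1).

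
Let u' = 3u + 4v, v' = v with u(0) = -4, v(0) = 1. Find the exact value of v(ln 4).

A = [[3,4],[0,1]]; eigenvalues λ = 3, 1.
Eigenvectors: (1,0) for λ=3, (2,-1) for λ=1.
From the initial condition, c_1 = -2, c_2 = -1.
v(ln 4) = (-2)(4^3)(0) + (-1)(4^1)(-1) = 4.

4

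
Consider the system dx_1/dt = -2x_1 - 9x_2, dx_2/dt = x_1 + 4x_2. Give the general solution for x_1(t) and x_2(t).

x_1(t) = 3C_1e^(t) + 3C_2te^(t) - C_2e^(t), x_2(t) = -C_1e^(t) - C_2te^(t)

Coefficient matrix A = [[-2, -9], [1, 4]].
Characteristic polynomial det(A - λI) = λ^2 - 2λ + 1 = 0.
Single eigenvalue λ = 1 with algebraic multiplicity 2.
Eigenvector v = (3,-1); generalized eigenvector w with (A-λI)w=v is (-1,0).
General solution: e^(t)[C_1·v + C_2·(t·v + w)].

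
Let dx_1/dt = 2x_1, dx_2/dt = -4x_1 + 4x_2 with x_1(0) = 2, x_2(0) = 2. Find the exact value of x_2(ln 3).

-126

A = [[2,0],[-4,4]]; eigenvalues λ = 4, 2.
Eigenvectors: (0,-1) for λ=4, (-1,-2) for λ=2.
From the initial condition, c_1 = 2, c_2 = -2.
x_2(ln 3) = (2)(3^4)(-1) + (-2)(3^2)(-2) = -126.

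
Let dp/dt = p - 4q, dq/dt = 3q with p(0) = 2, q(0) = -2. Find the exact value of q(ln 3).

-54

A = [[1,-4],[0,3]]; eigenvalues λ = 1, 3.
Eigenvectors: (1,0) for λ=1, (2,-1) for λ=3.
From the initial condition, c_1 = -2, c_2 = 2.
q(ln 3) = (-2)(3^1)(0) + (2)(3^3)(-1) = -54.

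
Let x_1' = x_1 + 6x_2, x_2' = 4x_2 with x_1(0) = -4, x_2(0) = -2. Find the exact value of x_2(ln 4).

-512

A = [[1,6],[0,4]]; eigenvalues λ = 1, 4.
Eigenvectors: (1,0) for λ=1, (-2,-1) for λ=4.
From the initial condition, c_1 = 0, c_2 = 2.
x_2(ln 4) = (0)(4^1)(0) + (2)(4^4)(-1) = -512.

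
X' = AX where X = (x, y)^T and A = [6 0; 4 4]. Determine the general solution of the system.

x(t) = -K_1e^(6t), y(t) = -2K_1e^(6t) - K_2e^(4t)

Coefficient matrix A = [[6, 0], [4, 4]].
Characteristic polynomial det(A - λI) = λ^2 - 10λ + 24 = 0.
Eigenvalues λ = 6, 4.
For λ=6: (A-λI) row 2 is [4, -2], so an eigenvector is (-1, -2).
For λ=4: (A-λI) row 1 is [2, 0], so an eigenvector is (0, -1).
General solution: K_1e^(6t)(-1,-2) + K_2e^(4t)(0,-1).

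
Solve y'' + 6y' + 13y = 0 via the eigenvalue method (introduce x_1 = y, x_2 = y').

y(t) = K_1e^(-3t)cos(2t) + K_2e^(-3t)sin(2t)

Let x_1 = y, x_2 = y'. Then x_1' = x_2 and x_2' = -13x_1 - 6x_2.
A = [[0,1],[-13,-6]]; det(A-λI) = λ^2 + 6λ + 13.
Eigenvalues λ = -3 ± 2i.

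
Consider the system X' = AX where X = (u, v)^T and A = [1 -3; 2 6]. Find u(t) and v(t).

Coefficient matrix A = [[1, -3], [2, 6]].
Characteristic polynomial det(A - λI) = λ^2 - 7λ + 12 = 0.
Eigenvalues λ = 3, 4.
For λ=3: (A-λI) row 1 is [-2, -3], so an eigenvector is (-3, 2).
For λ=4: (A-λI) row 1 is [-3, -3], so an eigenvector is (1, -1).
General solution: K_1e^(3t)(-3,2) + K_2e^(4t)(1,-1).

u(t) = -3K_1e^(3t) + K_2e^(4t), v(t) = 2K_1e^(3t) - K_2e^(4t)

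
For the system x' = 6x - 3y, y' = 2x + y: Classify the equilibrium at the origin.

unstable node

A = [[6,-3],[2,1]]; det(A-λI) = λ^2 - 7λ + 12.
λ = 4, 3: both positive.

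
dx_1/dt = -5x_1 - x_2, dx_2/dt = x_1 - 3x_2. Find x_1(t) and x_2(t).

x_1(t) = C_1e^(-4t) + C_2te^(-4t) - C_2e^(-4t), x_2(t) = -C_1e^(-4t) - C_2te^(-4t)

Coefficient matrix A = [[-5, -1], [1, -3]].
Characteristic polynomial det(A - λI) = λ^2 + 8λ + 16 = 0.
Single eigenvalue λ = -4 with algebraic multiplicity 2.
Eigenvector v = (1,-1); generalized eigenvector w with (A-λI)w=v is (-1,0).
General solution: e^(-4t)[C_1·v + C_2·(t·v + w)].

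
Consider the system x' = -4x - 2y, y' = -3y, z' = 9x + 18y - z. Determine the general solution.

x(t) = K_1e^(-4t) - 2K_2e^(-3t), y(t) = K_2e^(-3t), z(t) = -3K_1e^(-4t) + K_3e^(-t)

Coefficient matrix A = [[-4, -2, 0], [0, -3, 0], [9, 18, -1]].
det(A - λI) = 0 gives eigenvalues λ = -4, -3, -1.
For λ=-4: eigenvector (1,0,-3).
For λ=-3: eigenvector (-2,1,0).
For λ=-1: eigenvector (0,0,1).
General solution: K_1e^(-4t)(1,0,-3) + K_2e^(-3t)(-2,1,0) + K_3e^(-t)(0,0,1).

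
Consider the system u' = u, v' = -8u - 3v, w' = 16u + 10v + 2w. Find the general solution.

Coefficient matrix A = [[1, 0, 0], [-8, -3, 0], [16, 10, 2]].
det(A - λI) = 0 gives eigenvalues λ = 2, -3, 1.
For λ=2: eigenvector (0,0,1).
For λ=-3: eigenvector (0,1,-2).
For λ=1: eigenvector (1,-2,4).
General solution: K_1e^(2t)(0,0,1) + K_2e^(-3t)(0,1,-2) + K_3e^(t)(1,-2,4).

u(t) = K_3e^(t), v(t) = K_2e^(-3t) - 2K_3e^(t), w(t) = K_1e^(2t) - 2K_2e^(-3t) + 4K_3e^(t)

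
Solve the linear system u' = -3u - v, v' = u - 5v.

u(t) = -C_1e^(-4t) - C_2te^(-4t) + C_2e^(-4t), v(t) = -C_1e^(-4t) - C_2te^(-4t) + 2C_2e^(-4t)

Coefficient matrix A = [[-3, -1], [1, -5]].
Characteristic polynomial det(A - λI) = λ^2 + 8λ + 16 = 0.
Single eigenvalue λ = -4 with algebraic multiplicity 2.
Eigenvector v = (-1,-1); generalized eigenvector w with (A-λI)w=v is (1,2).
General solution: e^(-4t)[C_1·v + C_2·(t·v + w)].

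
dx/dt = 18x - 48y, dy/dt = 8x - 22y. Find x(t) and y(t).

x(t) = -3C_1e^(2t) - 2C_2e^(-6t), y(t) = -C_1e^(2t) - C_2e^(-6t)

Coefficient matrix A = [[18, -48], [8, -22]].
Characteristic polynomial det(A - λI) = λ^2 + 4λ - 12 = 0.
Eigenvalues λ = 2, -6.
For λ=2: (A-λI) row 1 is [16, -48], so an eigenvector is (-3, -1).
For λ=-6: (A-λI) row 1 is [24, -48], so an eigenvector is (-2, -1).
General solution: C_1e^(2t)(-3,-1) + C_2e^(-6t)(-2,-1).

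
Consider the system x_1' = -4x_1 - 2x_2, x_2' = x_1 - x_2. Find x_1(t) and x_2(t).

Coefficient matrix A = [[-4, -2], [1, -1]].
Characteristic polynomial det(A - λI) = λ^2 + 5λ + 6 = 0.
Eigenvalues λ = -3, -2.
For λ=-3: (A-λI) row 1 is [-1, -2], so an eigenvector is (2, -1).
For λ=-2: (A-λI) row 1 is [-2, -2], so an eigenvector is (-1, 1).
General solution: K_1e^(-3t)(2,-1) + K_2e^(-2t)(-1,1).

x_1(t) = 2K_1e^(-3t) - K_2e^(-2t), x_2(t) = -K_1e^(-3t) + K_2e^(-2t)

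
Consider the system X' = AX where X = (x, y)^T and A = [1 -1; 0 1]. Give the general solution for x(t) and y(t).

x(t) = -K_1e^(t) - K_2te^(t) - 2K_2e^(t), y(t) = K_2e^(t)

Coefficient matrix A = [[1, -1], [0, 1]].
Characteristic polynomial det(A - λI) = λ^2 - 2λ + 1 = 0.
Single eigenvalue λ = 1 with algebraic multiplicity 2.
Eigenvector v = (-1,0); generalized eigenvector w with (A-λI)w=v is (-2,1).
General solution: e^(t)[K_1·v + K_2·(t·v + w)].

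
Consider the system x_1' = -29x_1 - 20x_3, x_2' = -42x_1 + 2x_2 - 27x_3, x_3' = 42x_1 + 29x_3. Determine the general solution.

x_1(t) = -2C_2e^(t) - 5C_3e^(-t), x_2(t) = C_1e^(2t) - 3C_2e^(t) - 7C_3e^(-t), x_3(t) = 3C_2e^(t) + 7C_3e^(-t)

Coefficient matrix A = [[-29, 0, -20], [-42, 2, -27], [42, 0, 29]].
det(A - λI) = 0 gives eigenvalues λ = 2, 1, -1.
For λ=2: eigenvector (0,1,0).
For λ=1: eigenvector (-2,-3,3).
For λ=-1: eigenvector (-5,-7,7).
General solution: C_1e^(2t)(0,1,0) + C_2e^(t)(-2,-3,3) + C_3e^(-t)(-5,-7,7).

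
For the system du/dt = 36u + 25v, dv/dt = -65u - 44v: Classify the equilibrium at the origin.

stable spiral

A = [[36,25],[-65,-44]]; det(A-λI) = λ^2 + 8λ + 41.
λ = -4 ± 5i: negative real part.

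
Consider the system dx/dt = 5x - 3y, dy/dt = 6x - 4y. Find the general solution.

x(t) = -c_1e^(2t) + c_2e^(-t), y(t) = -c_1e^(2t) + 2c_2e^(-t)

Coefficient matrix A = [[5, -3], [6, -4]].
Characteristic polynomial det(A - λI) = λ^2 - λ - 2 = 0.
Eigenvalues λ = 2, -1.
For λ=2: (A-λI) row 1 is [3, -3], so an eigenvector is (-1, -1).
For λ=-1: (A-λI) row 1 is [6, -3], so an eigenvector is (1, 2).
General solution: c_1e^(2t)(-1,-1) + c_2e^(-t)(1,2).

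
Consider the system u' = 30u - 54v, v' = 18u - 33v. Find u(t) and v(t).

Coefficient matrix A = [[30, -54], [18, -33]].
Characteristic polynomial det(A - λI) = λ^2 + 3λ - 18 = 0.
Eigenvalues λ = -6, 3.
For λ=-6: (A-λI) row 1 is [36, -54], so an eigenvector is (-3, -2).
For λ=3: (A-λI) row 1 is [27, -54], so an eigenvector is (-2, -1).
General solution: K_1e^(-6t)(-3,-2) + K_2e^(3t)(-2,-1).

u(t) = -3K_1e^(-6t) - 2K_2e^(3t), v(t) = -2K_1e^(-6t) - K_2e^(3t)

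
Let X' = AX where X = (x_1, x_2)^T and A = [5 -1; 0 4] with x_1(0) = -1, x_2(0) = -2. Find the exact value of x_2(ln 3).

-162

A = [[5,-1],[0,4]]; eigenvalues λ = 5, 4.
Eigenvectors: (-1,0) for λ=5, (1,1) for λ=4.
From the initial condition, c_1 = -1, c_2 = -2.
x_2(ln 3) = (-1)(3^5)(0) + (-2)(3^4)(1) = -162.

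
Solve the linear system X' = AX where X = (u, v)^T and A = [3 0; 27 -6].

Coefficient matrix A = [[3, 0], [27, -6]].
Characteristic polynomial det(A - λI) = λ^2 + 3λ - 18 = 0.
Eigenvalues λ = 3, -6.
For λ=3: (A-λI) row 2 is [27, -9], so an eigenvector is (-1, -3).
For λ=-6: (A-λI) row 1 is [9, 0], so an eigenvector is (0, 1).
General solution: C_1e^(3t)(-1,-3) + C_2e^(-6t)(0,1).

u(t) = -C_1e^(3t), v(t) = -3C_1e^(3t) + C_2e^(-6t)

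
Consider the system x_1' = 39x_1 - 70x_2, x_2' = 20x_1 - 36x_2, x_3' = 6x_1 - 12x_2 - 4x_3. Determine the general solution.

Coefficient matrix A = [[39, -70, 0], [20, -36, 0], [6, -12, -4]].
det(A - λI) = 0 gives eigenvalues λ = -1, 4, -4.
For λ=-1: eigenvector (-7,-4,2).
For λ=4: eigenvector (2,1,0).
For λ=-4: eigenvector (0,0,1).
General solution: c_1e^(-t)(-7,-4,2) + c_2e^(4t)(2,1,0) + c_3e^(-4t)(0,0,1).

x_1(t) = -7c_1e^(-t) + 2c_2e^(4t), x_2(t) = -4c_1e^(-t) + c_2e^(4t), x_3(t) = 2c_1e^(-t) + c_3e^(-4t)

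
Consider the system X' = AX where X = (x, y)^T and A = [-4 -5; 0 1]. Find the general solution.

Coefficient matrix A = [[-4, -5], [0, 1]].
Characteristic polynomial det(A - λI) = λ^2 + 3λ - 4 = 0.
Eigenvalues λ = 1, -4.
For λ=1: (A-λI) row 1 is [-5, -5], so an eigenvector is (1, -1).
For λ=-4: (A-λI) row 1 is [0, -5], so an eigenvector is (1, 0).
General solution: K_1e^(t)(1,-1) + K_2e^(-4t)(1,0).

x(t) = K_1e^(t) + K_2e^(-4t), y(t) = -K_1e^(t)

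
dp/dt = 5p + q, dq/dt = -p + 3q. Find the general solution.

p(t) = -K_1e^(4t) - K_2te^(4t) - 3K_2e^(4t), q(t) = K_1e^(4t) + K_2te^(4t) + 2K_2e^(4t)

Coefficient matrix A = [[5, 1], [-1, 3]].
Characteristic polynomial det(A - λI) = λ^2 - 8λ + 16 = 0.
Single eigenvalue λ = 4 with algebraic multiplicity 2.
Eigenvector v = (-1,1); generalized eigenvector w with (A-λI)w=v is (-3,2).
General solution: e^(4t)[K_1·v + K_2·(t·v + w)].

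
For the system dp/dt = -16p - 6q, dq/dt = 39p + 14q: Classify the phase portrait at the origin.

A = [[-16,-6],[39,14]]; det(A-λI) = λ^2 + 2λ + 10.
λ = -1 ± 3i: negative real part.

stable spiral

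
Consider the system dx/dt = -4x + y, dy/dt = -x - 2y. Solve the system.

Coefficient matrix A = [[-4, 1], [-1, -2]].
Characteristic polynomial det(A - λI) = λ^2 + 6λ + 9 = 0.
Single eigenvalue λ = -3 with algebraic multiplicity 2.
Eigenvector v = (-1,-1); generalized eigenvector w with (A-λI)w=v is (1,0).
General solution: e^(-3t)[K_1·v + K_2·(t·v + w)].

x(t) = -K_1e^(-3t) - K_2te^(-3t) + K_2e^(-3t), y(t) = -K_1e^(-3t) - K_2te^(-3t)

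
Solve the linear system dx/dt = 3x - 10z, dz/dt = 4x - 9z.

x(t) = c_1e^(-3t)sin(2t) + 2c_1e^(-3t)cos(2t) + 2c_2e^(-3t)sin(2t) - c_2e^(-3t)cos(2t), z(t) = c_1e^(-3t)sin(2t) + c_1e^(-3t)cos(2t) + c_2e^(-3t)sin(2t) - c_2e^(-3t)cos(2t)

Coefficient matrix A = [[3, -10], [4, -9]].
Characteristic polynomial det(A - λI) = λ^2 + 6λ + 13 = 0.
Eigenvalues λ = -3 ± 2i (complex conjugate pair).
For λ=-3+2i: an eigenvector is (2,1) - i(1,1) = (2 - i, 1 - i).
A real fundamental pair from Re and Im of e^((-3+2i)t)v: X_1 = e^(-3t)(cos(2t)·(2,1) + sin(2t)·(1,1)), X_2 = e^(-3t)(sin(2t)·(2,1) - cos(2t)·(1,1)).
General solution: c_1X_1 + c_2X_2.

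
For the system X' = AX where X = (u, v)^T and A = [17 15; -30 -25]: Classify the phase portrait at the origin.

stable spiral

A = [[17,15],[-30,-25]]; det(A-λI) = λ^2 + 8λ + 25.
λ = -4 ± 3i: negative real part.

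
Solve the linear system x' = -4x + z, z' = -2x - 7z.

Coefficient matrix A = [[-4, 1], [-2, -7]].
Characteristic polynomial det(A - λI) = λ^2 + 11λ + 30 = 0.
Eigenvalues λ = -5, -6.
For λ=-5: (A-λI) row 1 is [1, 1], so an eigenvector is (-1, 1).
For λ=-6: (A-λI) row 1 is [2, 1], so an eigenvector is (1, -2).
General solution: K_1e^(-5t)(-1,1) + K_2e^(-6t)(1,-2).

x(t) = -K_1e^(-5t) + K_2e^(-6t), z(t) = K_1e^(-5t) - 2K_2e^(-6t)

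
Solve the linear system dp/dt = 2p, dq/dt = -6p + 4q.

Coefficient matrix A = [[2, 0], [-6, 4]].
Characteristic polynomial det(A - λI) = λ^2 - 6λ + 8 = 0.
Eigenvalues λ = 4, 2.
For λ=4: (A-λI) row 1 is [-2, 0], so an eigenvector is (0, 1).
For λ=2: (A-λI) row 2 is [-6, 2], so an eigenvector is (1, 3).
General solution: c_1e^(4t)(0,1) + c_2e^(2t)(1,3).

p(t) = c_2e^(2t), q(t) = c_1e^(4t) + 3c_2e^(2t)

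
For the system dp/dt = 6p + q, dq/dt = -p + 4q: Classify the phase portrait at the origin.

A = [[6,1],[-1,4]]; det(A-λI) = λ^2 - 10λ + 25.
repeated λ = 5 with a single eigenvector.

unstable improper node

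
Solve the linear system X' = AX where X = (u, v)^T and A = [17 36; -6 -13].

u(t) = 3c_1e^(5t) - 2c_2e^(-t), v(t) = -c_1e^(5t) + c_2e^(-t)

Coefficient matrix A = [[17, 36], [-6, -13]].
Characteristic polynomial det(A - λI) = λ^2 - 4λ - 5 = 0.
Eigenvalues λ = 5, -1.
For λ=5: (A-λI) row 1 is [12, 36], so an eigenvector is (3, -1).
For λ=-1: (A-λI) row 1 is [18, 36], so an eigenvector is (-2, 1).
General solution: c_1e^(5t)(3,-1) + c_2e^(-t)(-2,1).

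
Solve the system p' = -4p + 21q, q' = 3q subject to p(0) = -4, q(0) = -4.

Coefficient matrix A = [[-4, 21], [0, 3]].
Characteristic polynomial det(A - λI) = λ^2 + λ - 12 = 0.
Eigenvalues λ = -4, 3.
For λ=-4: (A-λI) row 1 is [0, 21], so an eigenvector is (-1, 0).
For λ=3: (A-λI) row 1 is [-7, 21], so an eigenvector is (-3, -1).
General solution: C_1e^(-4t)(-1,0) + C_2e^(3t)(-3,-1).
Applying p(0)=-4, q(0)=-4 gives C_1=-8, C_2=4.

p(t) = -12e^(3t) + 8e^(-4t), q(t) = -4e^(3t)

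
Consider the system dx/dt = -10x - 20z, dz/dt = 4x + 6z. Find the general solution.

x(t) = -K_1e^(-2t)sin(4t) - 2K_1e^(-2t)cos(4t) - 2K_2e^(-2t)sin(4t) + K_2e^(-2t)cos(4t), z(t) = K_1e^(-2t)cos(4t) + K_2e^(-2t)sin(4t)

Coefficient matrix A = [[-10, -20], [4, 6]].
Characteristic polynomial det(A - λI) = λ^2 + 4λ + 20 = 0.
Eigenvalues λ = -2 ± 4i (complex conjugate pair).
For λ=-2+4i: an eigenvector is (-2,1) - i(-1,0) = (-2 + i, 1).
A real fundamental pair from Re and Im of e^((-2+4i)t)v: X_1 = e^(-2t)(cos(4t)·(-2,1) + sin(4t)·(-1,0)), X_2 = e^(-2t)(sin(4t)·(-2,1) - cos(4t)·(-1,0)).
General solution: K_1X_1 + K_2X_2.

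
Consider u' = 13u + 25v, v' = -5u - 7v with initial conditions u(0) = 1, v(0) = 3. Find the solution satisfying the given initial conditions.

u(t) = 17e^(3t)sin(5t) + e^(3t)cos(5t), v(t) = -7e^(3t)sin(5t) + 3e^(3t)cos(5t)

Coefficient matrix A = [[13, 25], [-5, -7]].
Characteristic polynomial det(A - λI) = λ^2 - 6λ + 34 = 0.
Eigenvalues λ = 3 ± 5i (complex conjugate pair).
For λ=3+5i: an eigenvector is (-2,1) - i(1,0) = (-2 - i, 1).
A real fundamental pair from Re and Im of e^((3+5i)t)v: X_1 = e^(3t)(cos(5t)·(-2,1) + sin(5t)·(1,0)), X_2 = e^(3t)(sin(5t)·(-2,1) - cos(5t)·(1,0)).
General solution: C_1X_1 + C_2X_2.
Applying u(0)=1, v(0)=3 gives C_1=3, C_2=-7.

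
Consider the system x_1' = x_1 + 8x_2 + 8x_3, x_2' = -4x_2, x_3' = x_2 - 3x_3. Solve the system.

Coefficient matrix A = [[1, 8, 8], [0, -4, 0], [0, 1, -3]].
det(A - λI) = 0 gives eigenvalues λ = 1, -4, -3.
For λ=1: eigenvector (1,0,0).
For λ=-4: eigenvector (0,-1,1).
For λ=-3: eigenvector (2,0,-1).
General solution: C_1e^(t)(1,0,0) + C_2e^(-4t)(0,-1,1) + C_3e^(-3t)(2,0,-1).

x_1(t) = C_1e^(t) + 2C_3e^(-3t), x_2(t) = -C_2e^(-4t), x_3(t) = C_2e^(-4t) - C_3e^(-3t)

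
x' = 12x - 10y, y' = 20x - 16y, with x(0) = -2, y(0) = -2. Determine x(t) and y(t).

Coefficient matrix A = [[12, -10], [20, -16]].
Characteristic polynomial det(A - λI) = λ^2 + 4λ + 8 = 0.
Eigenvalues λ = -2 ± 2i (complex conjugate pair).
For λ=-2+2i: an eigenvector is (2,3) - i(-1,-1) = (2 + i, 3 + i).
A real fundamental pair from Re and Im of e^((-2+2i)t)v: X_1 = e^(-2t)(cos(2t)·(2,3) + sin(2t)·(-1,-1)), X_2 = e^(-2t)(sin(2t)·(2,3) - cos(2t)·(-1,-1)).
General solution: K_1X_1 + K_2X_2.
Applying x(0)=-2, y(0)=-2 gives K_1=0, K_2=-2.

x(t) = -4e^(-2t)sin(2t) - 2e^(-2t)cos(2t), y(t) = -6e^(-2t)sin(2t) - 2e^(-2t)cos(2t)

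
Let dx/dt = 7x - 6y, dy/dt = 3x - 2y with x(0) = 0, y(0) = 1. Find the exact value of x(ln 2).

A = [[7,-6],[3,-2]]; eigenvalues λ = 1, 4.
Eigenvectors: (1,1) for λ=1, (2,1) for λ=4.
From the initial condition, c_1 = 2, c_2 = -1.
x(ln 2) = (2)(2^1)(1) + (-1)(2^4)(2) = -28.

-28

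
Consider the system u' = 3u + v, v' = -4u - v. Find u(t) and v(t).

u(t) = -C_1e^(t) - C_2te^(t) + C_2e^(t), v(t) = 2C_1e^(t) + 2C_2te^(t) - 3C_2e^(t)

Coefficient matrix A = [[3, 1], [-4, -1]].
Characteristic polynomial det(A - λI) = λ^2 - 2λ + 1 = 0.
Single eigenvalue λ = 1 with algebraic multiplicity 2.
Eigenvector v = (-1,2); generalized eigenvector w with (A-λI)w=v is (1,-3).
General solution: e^(t)[C_1·v + C_2·(t·v + w)].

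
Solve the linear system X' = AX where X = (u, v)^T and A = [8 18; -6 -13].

u(t) = -3K_1e^(-4t) - 2K_2e^(-t), v(t) = 2K_1e^(-4t) + K_2e^(-t)

Coefficient matrix A = [[8, 18], [-6, -13]].
Characteristic polynomial det(A - λI) = λ^2 + 5λ + 4 = 0.
Eigenvalues λ = -4, -1.
For λ=-4: (A-λI) row 1 is [12, 18], so an eigenvector is (-3, 2).
For λ=-1: (A-λI) row 1 is [9, 18], so an eigenvector is (-2, 1).
General solution: K_1e^(-4t)(-3,2) + K_2e^(-t)(-2,1).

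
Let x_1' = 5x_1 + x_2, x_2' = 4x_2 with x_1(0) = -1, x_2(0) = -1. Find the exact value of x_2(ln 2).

-16

A = [[5,1],[0,4]]; eigenvalues λ = 4, 5.
Eigenvectors: (-1,1) for λ=4, (1,0) for λ=5.
From the initial condition, c_1 = -1, c_2 = -2.
x_2(ln 2) = (-1)(2^4)(1) + (-2)(2^5)(0) = -16.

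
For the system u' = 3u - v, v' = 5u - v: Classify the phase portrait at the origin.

A = [[3,-1],[5,-1]]; det(A-λI) = λ^2 - 2λ + 2.
λ = 1 ± i: positive real part.

unstable spiral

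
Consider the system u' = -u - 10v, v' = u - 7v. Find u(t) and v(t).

Coefficient matrix A = [[-1, -10], [1, -7]].
Characteristic polynomial det(A - λI) = λ^2 + 8λ + 17 = 0.
Eigenvalues λ = -4 ± i (complex conjugate pair).
For λ=-4+i: an eigenvector is (1,0) - i(3,1) = (1 - 3i, 0 - i).
A real fundamental pair from Re and Im of e^((-4+i)t)v: X_1 = e^(-4t)(cos(t)·(1,0) + sin(t)·(3,1)), X_2 = e^(-4t)(sin(t)·(1,0) - cos(t)·(3,1)).
General solution: C_1X_1 + C_2X_2.

u(t) = 3C_1e^(-4t)sin(t) + C_1e^(-4t)cos(t) + C_2e^(-4t)sin(t) - 3C_2e^(-4t)cos(t), v(t) = C_1e^(-4t)sin(t) - C_2e^(-4t)cos(t)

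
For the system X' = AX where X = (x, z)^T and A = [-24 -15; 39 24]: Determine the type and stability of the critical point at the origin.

center

A = [[-24,-15],[39,24]]; det(A-λI) = λ^2 + 9.
λ = 0 ± 3i: zero real part.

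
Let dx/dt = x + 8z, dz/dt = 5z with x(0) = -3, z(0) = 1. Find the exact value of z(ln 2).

32

A = [[1,8],[0,5]]; eigenvalues λ = 1, 5.
Eigenvectors: (1,0) for λ=1, (-2,-1) for λ=5.
From the initial condition, c_1 = -5, c_2 = -1.
z(ln 2) = (-5)(2^1)(0) + (-1)(2^5)(-1) = 32.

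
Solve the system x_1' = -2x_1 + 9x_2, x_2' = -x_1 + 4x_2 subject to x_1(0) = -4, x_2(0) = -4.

Coefficient matrix A = [[-2, 9], [-1, 4]].
Characteristic polynomial det(A - λI) = λ^2 - 2λ + 1 = 0.
Single eigenvalue λ = 1 with algebraic multiplicity 2.
Eigenvector v = (-3,-1); generalized eigenvector w with (A-λI)w=v is (-2,-1).
General solution: e^(t)[K_1·v + K_2·(t·v + w)].
Applying x_1(0)=-4, x_2(0)=-4 gives K_1=-4, K_2=8.

x_1(t) = -24te^(t) - 4e^(t), x_2(t) = -8te^(t) - 4e^(t)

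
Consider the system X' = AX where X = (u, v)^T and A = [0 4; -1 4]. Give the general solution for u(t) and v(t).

Coefficient matrix A = [[0, 4], [-1, 4]].
Characteristic polynomial det(A - λI) = λ^2 - 4λ + 4 = 0.
Single eigenvalue λ = 2 with algebraic multiplicity 2.
Eigenvector v = (-2,-1); generalized eigenvector w with (A-λI)w=v is (1,0).
General solution: e^(2t)[c_1·v + c_2·(t·v + w)].

u(t) = -2c_1e^(2t) - 2c_2te^(2t) + c_2e^(2t), v(t) = -c_1e^(2t) - c_2te^(2t)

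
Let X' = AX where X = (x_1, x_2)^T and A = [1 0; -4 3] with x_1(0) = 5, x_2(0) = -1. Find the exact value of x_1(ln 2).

A = [[1,0],[-4,3]]; eigenvalues λ = 3, 1.
Eigenvectors: (0,1) for λ=3, (1,2) for λ=1.
From the initial condition, c_1 = -11, c_2 = 5.
x_1(ln 2) = (-11)(2^3)(0) + (5)(2^1)(1) = 10.

10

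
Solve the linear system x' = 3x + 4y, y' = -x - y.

Coefficient matrix A = [[3, 4], [-1, -1]].
Characteristic polynomial det(A - λI) = λ^2 - 2λ + 1 = 0.
Single eigenvalue λ = 1 with algebraic multiplicity 2.
Eigenvector v = (2,-1); generalized eigenvector w with (A-λI)w=v is (1,0).
General solution: e^(t)[C_1·v + C_2·(t·v + w)].

x(t) = 2C_1e^(t) + 2C_2te^(t) + C_2e^(t), y(t) = -C_1e^(t) - C_2te^(t)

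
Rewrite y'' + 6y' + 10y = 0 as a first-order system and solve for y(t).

y(t) = c_1e^(-3t)cos(t) + c_2e^(-3t)sin(t)

Let x_1 = y, x_2 = y'. Then x_1' = x_2 and x_2' = -10x_1 - 6x_2.
A = [[0,1],[-10,-6]]; det(A-λI) = λ^2 + 6λ + 10.
Eigenvalues λ = -3 ± i.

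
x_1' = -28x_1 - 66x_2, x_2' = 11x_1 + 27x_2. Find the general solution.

Coefficient matrix A = [[-28, -66], [11, 27]].
Characteristic polynomial det(A - λI) = λ^2 + λ - 30 = 0.
Eigenvalues λ = 5, -6.
For λ=5: (A-λI) row 1 is [-33, -66], so an eigenvector is (-2, 1).
For λ=-6: (A-λI) row 1 is [-22, -66], so an eigenvector is (-3, 1).
General solution: K_1e^(5t)(-2,1) + K_2e^(-6t)(-3,1).

x_1(t) = -2K_1e^(5t) - 3K_2e^(-6t), x_2(t) = K_1e^(5t) + K_2e^(-6t)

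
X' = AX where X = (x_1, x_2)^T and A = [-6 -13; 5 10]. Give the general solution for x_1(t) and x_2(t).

Coefficient matrix A = [[-6, -13], [5, 10]].
Characteristic polynomial det(A - λI) = λ^2 - 4λ + 5 = 0.
Eigenvalues λ = 2 ± i (complex conjugate pair).
For λ=2+i: an eigenvector is (-2,1) - i(3,-2) = (-2 - 3i, 1 + 2i).
A real fundamental pair from Re and Im of e^((2+i)t)v: X_1 = e^(2t)(cos(t)·(-2,1) + sin(t)·(3,-2)), X_2 = e^(2t)(sin(t)·(-2,1) - cos(t)·(3,-2)).
General solution: K_1X_1 + K_2X_2.

x_1(t) = 3K_1e^(2t)sin(t) - 2K_1e^(2t)cos(t) - 2K_2e^(2t)sin(t) - 3K_2e^(2t)cos(t), x_2(t) = -2K_1e^(2t)sin(t) + K_1e^(2t)cos(t) + K_2e^(2t)sin(t) + 2K_2e^(2t)cos(t)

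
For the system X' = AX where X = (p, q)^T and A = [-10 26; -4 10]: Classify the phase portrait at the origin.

center

A = [[-10,26],[-4,10]]; det(A-λI) = λ^2 + 4.
λ = 0 ± 2i: zero real part.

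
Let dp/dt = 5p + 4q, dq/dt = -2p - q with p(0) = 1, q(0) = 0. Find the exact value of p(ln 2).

14

A = [[5,4],[-2,-1]]; eigenvalues λ = 1, 3.
Eigenvectors: (-1,1) for λ=1, (-2,1) for λ=3.
From the initial condition, c_1 = 1, c_2 = -1.
p(ln 2) = (1)(2^1)(-1) + (-1)(2^3)(-2) = 14.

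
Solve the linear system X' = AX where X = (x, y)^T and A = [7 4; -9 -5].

Coefficient matrix A = [[7, 4], [-9, -5]].
Characteristic polynomial det(A - λI) = λ^2 - 2λ + 1 = 0.
Single eigenvalue λ = 1 with algebraic multiplicity 2.
Eigenvector v = (2,-3); generalized eigenvector w with (A-λI)w=v is (-1,2).
General solution: e^(t)[C_1·v + C_2·(t·v + w)].

x(t) = 2C_1e^(t) + 2C_2te^(t) - C_2e^(t), y(t) = -3C_1e^(t) - 3C_2te^(t) + 2C_2e^(t)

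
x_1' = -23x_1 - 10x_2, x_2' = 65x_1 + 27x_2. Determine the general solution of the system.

Coefficient matrix A = [[-23, -10], [65, 27]].
Characteristic polynomial det(A - λI) = λ^2 - 4λ + 29 = 0.
Eigenvalues λ = 2 ± 5i (complex conjugate pair).
For λ=2+5i: an eigenvector is (1,-3) - i(1,-2) = (1 - i, -3 + 2i).
A real fundamental pair from Re and Im of e^((2+5i)t)v: X_1 = e^(2t)(cos(5t)·(1,-3) + sin(5t)·(1,-2)), X_2 = e^(2t)(sin(5t)·(1,-3) - cos(5t)·(1,-2)).
General solution: C_1X_1 + C_2X_2.

x_1(t) = C_1e^(2t)sin(5t) + C_1e^(2t)cos(5t) + C_2e^(2t)sin(5t) - C_2e^(2t)cos(5t), x_2(t) = -2C_1e^(2t)sin(5t) - 3C_1e^(2t)cos(5t) - 3C_2e^(2t)sin(5t) + 2C_2e^(2t)cos(5t)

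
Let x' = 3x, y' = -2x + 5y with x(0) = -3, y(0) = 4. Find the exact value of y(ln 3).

1620

A = [[3,0],[-2,5]]; eigenvalues λ = 3, 5.
Eigenvectors: (1,1) for λ=3, (0,-1) for λ=5.
From the initial condition, c_1 = -3, c_2 = -7.
y(ln 3) = (-3)(3^3)(1) + (-7)(3^5)(-1) = 1620.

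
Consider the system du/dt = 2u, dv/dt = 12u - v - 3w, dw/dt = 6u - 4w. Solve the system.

Coefficient matrix A = [[2, 0, 0], [12, -1, -3], [6, 0, -4]].
det(A - λI) = 0 gives eigenvalues λ = -1, 2, -4.
For λ=-1: eigenvector (0,1,0).
For λ=2: eigenvector (1,3,1).
For λ=-4: eigenvector (0,1,1).
General solution: K_1e^(-t)(0,1,0) + K_2e^(2t)(1,3,1) + K_3e^(-4t)(0,1,1).

u(t) = K_2e^(2t), v(t) = K_1e^(-t) + 3K_2e^(2t) + K_3e^(-4t), w(t) = K_2e^(2t) + K_3e^(-4t)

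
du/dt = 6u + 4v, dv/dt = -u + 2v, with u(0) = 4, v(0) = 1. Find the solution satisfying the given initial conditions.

Coefficient matrix A = [[6, 4], [-1, 2]].
Characteristic polynomial det(A - λI) = λ^2 - 8λ + 16 = 0.
Single eigenvalue λ = 4 with algebraic multiplicity 2.
Eigenvector v = (-2,1); generalized eigenvector w with (A-λI)w=v is (3,-2).
General solution: e^(4t)[c_1·v + c_2·(t·v + w)].
Applying u(0)=4, v(0)=1 gives c_1=-11, c_2=-6.

u(t) = 12te^(4t) + 4e^(4t), v(t) = -6te^(4t) + e^(4t)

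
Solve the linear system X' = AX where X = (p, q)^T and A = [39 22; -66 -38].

Coefficient matrix A = [[39, 22], [-66, -38]].
Characteristic polynomial det(A - λI) = λ^2 - λ - 30 = 0.
Eigenvalues λ = -5, 6.
For λ=-5: (A-λI) row 1 is [44, 22], so an eigenvector is (1, -2).
For λ=6: (A-λI) row 1 is [33, 22], so an eigenvector is (-2, 3).
General solution: C_1e^(-5t)(1,-2) + C_2e^(6t)(-2,3).

p(t) = C_1e^(-5t) - 2C_2e^(6t), q(t) = -2C_1e^(-5t) + 3C_2e^(6t)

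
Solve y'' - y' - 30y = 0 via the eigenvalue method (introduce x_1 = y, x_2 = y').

y(t) = c_1e^(6t) + c_2e^(-5t)

Let x_1 = y, x_2 = y'. Then x_1' = x_2 and x_2' = 30x_1 + x_2.
A = [[0,1],[30,1]]; det(A-λI) = λ^2 - λ - 30.
Eigenvalues λ = 6, -5 with eigenvectors (1,6), (1,-5).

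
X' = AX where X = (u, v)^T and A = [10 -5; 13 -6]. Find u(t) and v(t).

u(t) = 2K_1e^(2t)sin(t) - K_1e^(2t)cos(t) - K_2e^(2t)sin(t) - 2K_2e^(2t)cos(t), v(t) = 3K_1e^(2t)sin(t) - 2K_1e^(2t)cos(t) - 2K_2e^(2t)sin(t) - 3K_2e^(2t)cos(t)

Coefficient matrix A = [[10, -5], [13, -6]].
Characteristic polynomial det(A - λI) = λ^2 - 4λ + 5 = 0.
Eigenvalues λ = 2 ± i (complex conjugate pair).
For λ=2+i: an eigenvector is (-1,-2) - i(2,3) = (-1 - 2i, -2 - 3i).
A real fundamental pair from Re and Im of e^((2+i)t)v: X_1 = e^(2t)(cos(t)·(-1,-2) + sin(t)·(2,3)), X_2 = e^(2t)(sin(t)·(-1,-2) - cos(t)·(2,3)).
General solution: K_1X_1 + K_2X_2.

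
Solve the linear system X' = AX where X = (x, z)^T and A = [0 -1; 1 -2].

Coefficient matrix A = [[0, -1], [1, -2]].
Characteristic polynomial det(A - λI) = λ^2 + 2λ + 1 = 0.
Single eigenvalue λ = -1 with algebraic multiplicity 2.
Eigenvector v = (1,1); generalized eigenvector w with (A-λI)w=v is (3,2).
General solution: e^(-t)[C_1·v + C_2·(t·v + w)].

x(t) = C_1e^(-t) + C_2te^(-t) + 3C_2e^(-t), z(t) = C_1e^(-t) + C_2te^(-t) + 2C_2e^(-t)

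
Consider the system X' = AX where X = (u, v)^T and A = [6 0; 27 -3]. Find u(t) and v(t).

Coefficient matrix A = [[6, 0], [27, -3]].
Characteristic polynomial det(A - λI) = λ^2 - 3λ - 18 = 0.
Eigenvalues λ = 6, -3.
For λ=6: (A-λI) row 2 is [27, -9], so an eigenvector is (1, 3).
For λ=-3: (A-λI) row 1 is [9, 0], so an eigenvector is (0, -1).
General solution: K_1e^(6t)(1,3) + K_2e^(-3t)(0,-1).

u(t) = K_1e^(6t), v(t) = 3K_1e^(6t) - K_2e^(-3t)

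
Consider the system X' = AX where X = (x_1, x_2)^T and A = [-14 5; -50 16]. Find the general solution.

x_1(t) = c_1e^(t)sin(5t) - c_2e^(t)cos(5t), x_2(t) = 3c_1e^(t)sin(5t) + c_1e^(t)cos(5t) + c_2e^(t)sin(5t) - 3c_2e^(t)cos(5t)

Coefficient matrix A = [[-14, 5], [-50, 16]].
Characteristic polynomial det(A - λI) = λ^2 - 2λ + 26 = 0.
Eigenvalues λ = 1 ± 5i (complex conjugate pair).
For λ=1+5i: an eigenvector is (0,1) - i(1,3) = (0 - i, 1 - 3i).
A real fundamental pair from Re and Im of e^((1+5i)t)v: X_1 = e^(t)(cos(5t)·(0,1) + sin(5t)·(1,3)), X_2 = e^(t)(sin(5t)·(0,1) - cos(5t)·(1,3)).
General solution: c_1X_1 + c_2X_2.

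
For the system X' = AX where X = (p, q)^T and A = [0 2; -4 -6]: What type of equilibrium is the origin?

A = [[0,2],[-4,-6]]; det(A-λI) = λ^2 + 6λ + 8.
λ = -2, -4: both negative.

stable node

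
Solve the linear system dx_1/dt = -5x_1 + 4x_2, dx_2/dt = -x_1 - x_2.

x_1(t) = 2C_1e^(-3t) + 2C_2te^(-3t) + 3C_2e^(-3t), x_2(t) = C_1e^(-3t) + C_2te^(-3t) + 2C_2e^(-3t)

Coefficient matrix A = [[-5, 4], [-1, -1]].
Characteristic polynomial det(A - λI) = λ^2 + 6λ + 9 = 0.
Single eigenvalue λ = -3 with algebraic multiplicity 2.
Eigenvector v = (2,1); generalized eigenvector w with (A-λI)w=v is (3,2).
General solution: e^(-3t)[C_1·v + C_2·(t·v + w)].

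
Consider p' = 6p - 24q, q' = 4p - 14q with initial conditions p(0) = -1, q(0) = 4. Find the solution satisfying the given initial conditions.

p(t) = -27e^(-2t) + 26e^(-6t), q(t) = -9e^(-2t) + 13e^(-6t)

Coefficient matrix A = [[6, -24], [4, -14]].
Characteristic polynomial det(A - λI) = λ^2 + 8λ + 12 = 0.
Eigenvalues λ = -6, -2.
For λ=-6: (A-λI) row 1 is [12, -24], so an eigenvector is (2, 1).
For λ=-2: (A-λI) row 1 is [8, -24], so an eigenvector is (-3, -1).
General solution: C_1e^(-6t)(2,1) + C_2e^(-2t)(-3,-1).
Applying p(0)=-1, q(0)=4 gives C_1=13, C_2=9.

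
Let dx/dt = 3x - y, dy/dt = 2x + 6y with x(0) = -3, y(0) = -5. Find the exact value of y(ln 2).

A = [[3,-1],[2,6]]; eigenvalues λ = 5, 4.
Eigenvectors: (-1,2) for λ=5, (1,-1) for λ=4.
From the initial condition, c_1 = -8, c_2 = -11.
y(ln 2) = (-8)(2^5)(2) + (-11)(2^4)(-1) = -336.

-336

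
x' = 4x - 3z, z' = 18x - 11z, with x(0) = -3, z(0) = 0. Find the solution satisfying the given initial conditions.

x(t) = -9e^(-2t) + 6e^(-5t), z(t) = -18e^(-2t) + 18e^(-5t)

Coefficient matrix A = [[4, -3], [18, -11]].
Characteristic polynomial det(A - λI) = λ^2 + 7λ + 10 = 0.
Eigenvalues λ = -2, -5.
For λ=-2: (A-λI) row 1 is [6, -3], so an eigenvector is (-1, -2).
For λ=-5: (A-λI) row 1 is [9, -3], so an eigenvector is (-1, -3).
General solution: c_1e^(-2t)(-1,-2) + c_2e^(-5t)(-1,-3).
Applying x(0)=-3, z(0)=0 gives c_1=9, c_2=-6.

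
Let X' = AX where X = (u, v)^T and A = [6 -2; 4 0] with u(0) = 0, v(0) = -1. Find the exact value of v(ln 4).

224

A = [[6,-2],[4,0]]; eigenvalues λ = 2, 4.
Eigenvectors: (-1,-2) for λ=2, (-1,-1) for λ=4.
From the initial condition, c_1 = 1, c_2 = -1.
v(ln 4) = (1)(4^2)(-2) + (-1)(4^4)(-1) = 224.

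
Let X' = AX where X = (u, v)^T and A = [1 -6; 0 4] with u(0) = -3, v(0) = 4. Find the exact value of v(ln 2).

A = [[1,-6],[0,4]]; eigenvalues λ = 1, 4.
Eigenvectors: (1,0) for λ=1, (2,-1) for λ=4.
From the initial condition, c_1 = 5, c_2 = -4.
v(ln 2) = (5)(2^1)(0) + (-4)(2^4)(-1) = 64.

64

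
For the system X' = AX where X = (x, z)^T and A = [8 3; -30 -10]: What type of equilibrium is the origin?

A = [[8,3],[-30,-10]]; det(A-λI) = λ^2 + 2λ + 10.
λ = -1 ± 3i: negative real part.

stable spiral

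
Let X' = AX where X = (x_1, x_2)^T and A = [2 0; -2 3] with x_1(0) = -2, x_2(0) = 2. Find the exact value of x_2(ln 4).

A = [[2,0],[-2,3]]; eigenvalues λ = 2, 3.
Eigenvectors: (1,2) for λ=2, (0,1) for λ=3.
From the initial condition, c_1 = -2, c_2 = 6.
x_2(ln 4) = (-2)(4^2)(2) + (6)(4^3)(1) = 320.

320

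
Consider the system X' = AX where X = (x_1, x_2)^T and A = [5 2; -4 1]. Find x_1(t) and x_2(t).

x_1(t) = K_1e^(3t)sin(2t) - K_2e^(3t)cos(2t), x_2(t) = -K_1e^(3t)sin(2t) + K_1e^(3t)cos(2t) + K_2e^(3t)sin(2t) + K_2e^(3t)cos(2t)

Coefficient matrix A = [[5, 2], [-4, 1]].
Characteristic polynomial det(A - λI) = λ^2 - 6λ + 13 = 0.
Eigenvalues λ = 3 ± 2i (complex conjugate pair).
For λ=3+2i: an eigenvector is (0,1) - i(1,-1) = (0 - i, 1 + i).
A real fundamental pair from Re and Im of e^((3+2i)t)v: X_1 = e^(3t)(cos(2t)·(0,1) + sin(2t)·(1,-1)), X_2 = e^(3t)(sin(2t)·(0,1) - cos(2t)·(1,-1)).
General solution: K_1X_1 + K_2X_2.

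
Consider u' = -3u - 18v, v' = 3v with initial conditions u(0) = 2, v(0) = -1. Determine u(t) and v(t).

Coefficient matrix A = [[-3, -18], [0, 3]].
Characteristic polynomial det(A - λI) = λ^2 - 9 = 0.
Eigenvalues λ = -3, 3.
For λ=-3: (A-λI) row 1 is [0, -18], so an eigenvector is (-1, 0).
For λ=3: (A-λI) row 1 is [-6, -18], so an eigenvector is (-3, 1).
General solution: c_1e^(-3t)(-1,0) + c_2e^(3t)(-3,1).
Applying u(0)=2, v(0)=-1 gives c_1=1, c_2=-1.

u(t) = 3e^(3t) - e^(-3t), v(t) = -e^(3t)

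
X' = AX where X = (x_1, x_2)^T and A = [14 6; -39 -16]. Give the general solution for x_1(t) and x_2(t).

Coefficient matrix A = [[14, 6], [-39, -16]].
Characteristic polynomial det(A - λI) = λ^2 + 2λ + 10 = 0.
Eigenvalues λ = -1 ± 3i (complex conjugate pair).
For λ=-1+3i: an eigenvector is (-1,3) - i(1,-2) = (-1 - i, 3 + 2i).
A real fundamental pair from Re and Im of e^((-1+3i)t)v: X_1 = e^(-t)(cos(3t)·(-1,3) + sin(3t)·(1,-2)), X_2 = e^(-t)(sin(3t)·(-1,3) - cos(3t)·(1,-2)).
General solution: K_1X_1 + K_2X_2.

x_1(t) = K_1e^(-t)sin(3t) - K_1e^(-t)cos(3t) - K_2e^(-t)sin(3t) - K_2e^(-t)cos(3t), x_2(t) = -2K_1e^(-t)sin(3t) + 3K_1e^(-t)cos(3t) + 3K_2e^(-t)sin(3t) + 2K_2e^(-t)cos(3t)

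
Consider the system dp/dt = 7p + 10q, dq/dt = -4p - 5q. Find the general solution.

Coefficient matrix A = [[7, 10], [-4, -5]].
Characteristic polynomial det(A - λI) = λ^2 - 2λ + 5 = 0.
Eigenvalues λ = 1 ± 2i (complex conjugate pair).
For λ=1+2i: an eigenvector is (1,-1) - i(-2,1) = (1 + 2i, -1 - i).
A real fundamental pair from Re and Im of e^((1+2i)t)v: X_1 = e^(t)(cos(2t)·(1,-1) + sin(2t)·(-2,1)), X_2 = e^(t)(sin(2t)·(1,-1) - cos(2t)·(-2,1)).
General solution: c_1X_1 + c_2X_2.

p(t) = -2c_1e^(t)sin(2t) + c_1e^(t)cos(2t) + c_2e^(t)sin(2t) + 2c_2e^(t)cos(2t), q(t) = c_1e^(t)sin(2t) - c_1e^(t)cos(2t) - c_2e^(t)sin(2t) - c_2e^(t)cos(2t)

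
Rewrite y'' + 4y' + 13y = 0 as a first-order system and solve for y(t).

Let x_1 = y, x_2 = y'. Then x_1' = x_2 and x_2' = -13x_1 - 4x_2.
A = [[0,1],[-13,-4]]; det(A-λI) = λ^2 + 4λ + 13.
Eigenvalues λ = -2 ± 3i.

y(t) = C_1e^(-2t)cos(3t) + C_2e^(-2t)sin(3t)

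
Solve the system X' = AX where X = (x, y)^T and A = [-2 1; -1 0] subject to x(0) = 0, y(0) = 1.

x(t) = te^(-t), y(t) = te^(-t) + e^(-t)

Coefficient matrix A = [[-2, 1], [-1, 0]].
Characteristic polynomial det(A - λI) = λ^2 + 2λ + 1 = 0.
Single eigenvalue λ = -1 with algebraic multiplicity 2.
Eigenvector v = (1,1); generalized eigenvector w with (A-λI)w=v is (1,2).
General solution: e^(-t)[C_1·v + C_2·(t·v + w)].
Applying x(0)=0, y(0)=1 gives C_1=-1, C_2=1.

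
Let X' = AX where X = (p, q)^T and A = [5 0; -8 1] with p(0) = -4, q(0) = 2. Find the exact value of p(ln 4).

A = [[5,0],[-8,1]]; eigenvalues λ = 1, 5.
Eigenvectors: (0,-1) for λ=1, (-1,2) for λ=5.
From the initial condition, c_1 = 6, c_2 = 4.
p(ln 4) = (6)(4^1)(0) + (4)(4^5)(-1) = -4096.

-4096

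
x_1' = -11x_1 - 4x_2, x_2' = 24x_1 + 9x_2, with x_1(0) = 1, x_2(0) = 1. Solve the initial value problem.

Coefficient matrix A = [[-11, -4], [24, 9]].
Characteristic polynomial det(A - λI) = λ^2 + 2λ - 3 = 0.
Eigenvalues λ = -3, 1.
For λ=-3: (A-λI) row 1 is [-8, -4], so an eigenvector is (1, -2).
For λ=1: (A-λI) row 1 is [-12, -4], so an eigenvector is (-1, 3).
General solution: c_1e^(-3t)(1,-2) + c_2e^(t)(-1,3).
Applying x_1(0)=1, x_2(0)=1 gives c_1=4, c_2=3.

x_1(t) = -3e^(t) + 4e^(-3t), x_2(t) = 9e^(t) - 8e^(-3t)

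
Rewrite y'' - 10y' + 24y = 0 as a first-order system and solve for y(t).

Let x_1 = y, x_2 = y'. Then x_1' = x_2 and x_2' = -24x_1 + 10x_2.
A = [[0,1],[-24,10]]; det(A-λI) = λ^2 - 10λ + 24.
Eigenvalues λ = 4, 6 with eigenvectors (1,4), (1,6).

y(t) = C_1e^(4t) + C_2e^(6t)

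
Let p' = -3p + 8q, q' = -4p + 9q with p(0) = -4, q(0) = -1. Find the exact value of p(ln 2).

A = [[-3,8],[-4,9]]; eigenvalues λ = 1, 5.
Eigenvectors: (2,1) for λ=1, (-1,-1) for λ=5.
From the initial condition, c_1 = -3, c_2 = -2.
p(ln 2) = (-3)(2^1)(2) + (-2)(2^5)(-1) = 52.

52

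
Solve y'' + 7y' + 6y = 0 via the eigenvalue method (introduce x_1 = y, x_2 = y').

y(t) = K_1e^(-t) + K_2e^(-6t)

Let x_1 = y, x_2 = y'. Then x_1' = x_2 and x_2' = -6x_1 - 7x_2.
A = [[0,1],[-6,-7]]; det(A-λI) = λ^2 + 7λ + 6.
Eigenvalues λ = -1, -6 with eigenvectors (1,-1), (1,-6).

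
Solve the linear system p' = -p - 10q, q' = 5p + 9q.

Coefficient matrix A = [[-1, -10], [5, 9]].
Characteristic polynomial det(A - λI) = λ^2 - 8λ + 41 = 0.
Eigenvalues λ = 4 ± 5i (complex conjugate pair).
For λ=4+5i: an eigenvector is (-1,1) - i(-1,0) = (-1 + i, 1).
A real fundamental pair from Re and Im of e^((4+5i)t)v: X_1 = e^(4t)(cos(5t)·(-1,1) + sin(5t)·(-1,0)), X_2 = e^(4t)(sin(5t)·(-1,1) - cos(5t)·(-1,0)).
General solution: c_1X_1 + c_2X_2.

p(t) = -c_1e^(4t)sin(5t) - c_1e^(4t)cos(5t) - c_2e^(4t)sin(5t) + c_2e^(4t)cos(5t), q(t) = c_1e^(4t)cos(5t) + c_2e^(4t)sin(5t)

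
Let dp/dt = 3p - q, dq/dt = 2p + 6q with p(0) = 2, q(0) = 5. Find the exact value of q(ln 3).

A = [[3,-1],[2,6]]; eigenvalues λ = 5, 4.
Eigenvectors: (-1,2) for λ=5, (-1,1) for λ=4.
From the initial condition, c_1 = 7, c_2 = -9.
q(ln 3) = (7)(3^5)(2) + (-9)(3^4)(1) = 2673.

2673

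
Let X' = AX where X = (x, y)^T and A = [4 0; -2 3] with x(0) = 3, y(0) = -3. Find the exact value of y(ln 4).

-1344

A = [[4,0],[-2,3]]; eigenvalues λ = 3, 4.
Eigenvectors: (0,1) for λ=3, (1,-2) for λ=4.
From the initial condition, c_1 = 3, c_2 = 3.
y(ln 4) = (3)(4^3)(1) + (3)(4^4)(-2) = -1344.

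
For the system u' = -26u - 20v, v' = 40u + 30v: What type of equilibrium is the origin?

unstable spiral

A = [[-26,-20],[40,30]]; det(A-λI) = λ^2 - 4λ + 20.
λ = 2 ± 4i: positive real part.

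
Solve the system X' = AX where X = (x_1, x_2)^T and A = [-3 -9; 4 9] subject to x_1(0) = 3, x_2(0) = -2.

x_1(t) = 3e^(3t), x_2(t) = -2e^(3t)

Coefficient matrix A = [[-3, -9], [4, 9]].
Characteristic polynomial det(A - λI) = λ^2 - 6λ + 9 = 0.
Single eigenvalue λ = 3 with algebraic multiplicity 2.
Eigenvector v = (-3,2); generalized eigenvector w with (A-λI)w=v is (2,-1).
General solution: e^(3t)[C_1·v + C_2·(t·v + w)].
Applying x_1(0)=3, x_2(0)=-2 gives C_1=-1, C_2=0.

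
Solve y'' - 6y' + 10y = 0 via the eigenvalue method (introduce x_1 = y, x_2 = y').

Let x_1 = y, x_2 = y'. Then x_1' = x_2 and x_2' = -10x_1 + 6x_2.
A = [[0,1],[-10,6]]; det(A-λI) = λ^2 - 6λ + 10.
Eigenvalues λ = 3 ± i.

y(t) = K_1e^(3t)cos(t) + K_2e^(3t)sin(t)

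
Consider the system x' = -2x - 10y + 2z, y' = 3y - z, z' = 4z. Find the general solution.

x(t) = -2K_1e^(3t) - 2K_2e^(4t) + K_3e^(-2t), y(t) = K_1e^(3t) + K_2e^(4t), z(t) = -K_2e^(4t)

Coefficient matrix A = [[-2, -10, 2], [0, 3, -1], [0, 0, 4]].
det(A - λI) = 0 gives eigenvalues λ = 3, 4, -2.
For λ=3: eigenvector (-2,1,0).
For λ=4: eigenvector (-2,1,-1).
For λ=-2: eigenvector (1,0,0).
General solution: K_1e^(3t)(-2,1,0) + K_2e^(4t)(-2,1,-1) + K_3e^(-2t)(1,0,0).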